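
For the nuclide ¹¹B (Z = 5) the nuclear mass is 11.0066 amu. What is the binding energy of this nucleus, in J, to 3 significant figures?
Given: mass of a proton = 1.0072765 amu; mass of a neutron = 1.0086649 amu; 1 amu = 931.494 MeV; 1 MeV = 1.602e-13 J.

The nucleus contains 5 protons and 11 − 5 = 6 neutrons.
Σm = 5·m_p + 6·m_n = 5.0363825 + 6.0519894 = 11.0883719 amu
The mass defect is 11.0883719 − 11.0066 = 0.0817719 amu.
Converting to energy: 0.0817719 amu × 931.494 MeV/amu = 76.1700 MeV
In joules: 76.1700 MeV × 1.602e-13 J/MeV = 1.2202e-11 J

1.22e-11 J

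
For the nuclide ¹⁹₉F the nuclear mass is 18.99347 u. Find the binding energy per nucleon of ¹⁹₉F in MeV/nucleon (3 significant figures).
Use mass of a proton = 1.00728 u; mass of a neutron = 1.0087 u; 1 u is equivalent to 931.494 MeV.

The nucleus contains 9 protons and 19 − 9 = 10 neutrons.
Total constituent mass: 9 × 1.00728 + 10 × 1.0087 = 19.15252 u
The mass defect is 19.15252 − 18.99347 = 0.15905 u.
Binding energy = Δm·c² = 0.15905 × 931.494 MeV/u = 148.154 MeV
Per nucleon: 148.154 / 19 = 7.798 MeV

7.80 MeV/nucleon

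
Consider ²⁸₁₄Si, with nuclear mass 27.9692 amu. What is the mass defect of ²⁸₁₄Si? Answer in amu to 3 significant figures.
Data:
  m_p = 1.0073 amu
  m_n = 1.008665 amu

0.254 amu

With 14 protons and 14 neutrons (A = 28):
Σm = 14·m_p + 14·m_n = 14.1022 + 14.121310 = 28.223510 amu
Mass defect Δm = 28.223510 − 27.9692 = 0.254310 amu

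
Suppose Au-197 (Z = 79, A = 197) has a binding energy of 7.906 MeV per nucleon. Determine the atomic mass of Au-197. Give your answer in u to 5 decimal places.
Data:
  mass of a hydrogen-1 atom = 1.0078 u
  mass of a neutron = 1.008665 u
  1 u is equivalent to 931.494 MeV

196.96664 u

Total binding energy = 197 × 7.906 = 1557.482 MeV
Mass defect = 1557.482 MeV / (931.494 MeV/u) = 1.6720258 u
Constituent mass = 79(1.0078) + 118(1.008665) = 198.638670 u
Atomic mass = 198.638670 − 1.6720258 = 196.9666442 u ≈ 196.96664 u (to 5 decimal places)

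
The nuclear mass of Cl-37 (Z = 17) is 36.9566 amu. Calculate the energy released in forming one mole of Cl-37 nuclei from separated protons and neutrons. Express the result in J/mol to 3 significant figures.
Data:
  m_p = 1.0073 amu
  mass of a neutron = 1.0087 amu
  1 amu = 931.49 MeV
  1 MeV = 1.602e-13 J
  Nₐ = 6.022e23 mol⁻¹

Mass of separated nucleons = 17(1.0073) + 20(1.0087) = 17.1241 + 20.1740 = 37.2981 amu
Δm = 37.2981 − 36.9566 = 0.3415 amu
E_B = 0.3415 × 931.49 = 318.104 MeV
Per nucleus in joules: 318.104 MeV × 1.602e-13 J/MeV = 5.0960e-11 J
Per mole: 5.0960e-11 J × 6.022e23 mol⁻¹ = 3.0688e+13 J/mol

3.07e+13 J/mol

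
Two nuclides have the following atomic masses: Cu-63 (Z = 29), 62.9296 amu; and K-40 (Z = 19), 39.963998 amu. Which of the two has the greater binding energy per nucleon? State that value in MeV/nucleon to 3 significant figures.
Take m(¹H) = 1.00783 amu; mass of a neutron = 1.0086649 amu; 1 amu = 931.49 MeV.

Cu-63: Σm = 29(1.00783) + 34(1.0086649) = 63.5216766 amu; Δm = 0.5920766 amu; E_B = 551.51 MeV; E_B/A = 8.754 MeV
K-40: Σm = 19(1.00783) + 21(1.0086649) = 40.3307329 amu; Δm = 0.3667349 amu; E_B = 341.61 MeV; E_B/A = 8.540 MeV
Cu-63 has the higher binding energy per nucleon, so it is the more tightly bound nucleus.

Cu-63; 8.75 MeV/nucleon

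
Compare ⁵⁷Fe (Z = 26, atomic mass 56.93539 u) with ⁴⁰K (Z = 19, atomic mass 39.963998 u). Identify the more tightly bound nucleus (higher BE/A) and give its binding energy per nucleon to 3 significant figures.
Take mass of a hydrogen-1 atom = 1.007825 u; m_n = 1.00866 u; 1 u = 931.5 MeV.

⁵⁷Fe; 8.77 MeV/nucleon

⁵⁷Fe: Σm = 26(1.007825) + 31(1.00866) = 57.471910 u; Δm = 0.536520 u; E_B = 499.77 MeV; E_B/A = 8.768 MeV
⁴⁰K: Σm = 19(1.007825) + 21(1.00866) = 40.330535 u; Δm = 0.366537 u; E_B = 341.43 MeV; E_B/A = 8.536 MeV
⁵⁷Fe has the higher binding energy per nucleon, so it is the more tightly bound nucleus.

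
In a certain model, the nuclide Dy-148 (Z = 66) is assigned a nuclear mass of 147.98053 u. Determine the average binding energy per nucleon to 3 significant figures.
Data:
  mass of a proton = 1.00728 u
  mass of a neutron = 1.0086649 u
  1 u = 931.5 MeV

7.62 MeV/nucleon

Z = 66, so N = A − Z = 148 − 66 = 82.
Total constituent mass: 66 × 1.00728 + 82 × 1.0086649 = 149.1910018 u
Mass defect Δm = 149.1910018 − 147.98053 = 1.2104718 u
Binding energy = Δm·c² = 1.2104718 × 931.5 MeV/u = 1127.55 MeV
Per nucleon: 1127.55 / 148 = 7.619 MeV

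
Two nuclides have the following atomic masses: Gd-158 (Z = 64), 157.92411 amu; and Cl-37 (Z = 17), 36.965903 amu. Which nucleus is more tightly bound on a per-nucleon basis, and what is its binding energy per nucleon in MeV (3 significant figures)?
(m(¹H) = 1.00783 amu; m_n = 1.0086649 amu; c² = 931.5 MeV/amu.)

Gd-158: Σm = 64(1.00783) + 94(1.0086649) = 159.3156206 amu; Δm = 1.3915106 amu; E_B = 1296.2 MeV; E_B/A = 8.204 MeV
Cl-37: Σm = 17(1.00783) + 20(1.0086649) = 37.3064080 amu; Δm = 0.3405050 amu; E_B = 317.18 MeV; E_B/A = 8.572 MeV
Cl-37 has the higher binding energy per nucleon, so it is the more tightly bound nucleus.

Cl-37; 8.57 MeV/nucleon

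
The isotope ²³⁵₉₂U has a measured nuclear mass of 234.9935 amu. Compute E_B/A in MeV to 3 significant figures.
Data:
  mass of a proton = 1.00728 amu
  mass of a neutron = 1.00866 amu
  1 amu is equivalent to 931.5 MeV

Mass of separated nucleons = 92(1.00728) + 143(1.00866) = 92.66976 + 144.23838 = 236.90814 amu
Δm = 236.90814 − 234.9935 = 1.91464 amu
Converting to energy: 1.91464 amu × 931.5 MeV/amu = 1783.49 MeV
Per nucleon: 1783.49 / 235 = 7.589 MeV

7.59 MeV/nucleon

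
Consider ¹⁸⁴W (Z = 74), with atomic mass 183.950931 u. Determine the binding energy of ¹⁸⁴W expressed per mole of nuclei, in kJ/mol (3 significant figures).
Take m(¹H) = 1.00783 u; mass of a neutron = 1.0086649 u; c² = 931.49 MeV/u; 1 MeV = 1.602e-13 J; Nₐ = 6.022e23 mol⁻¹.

Σm = 74·m(¹H) + 110·m_n = 74.57942 + 110.9531390 = 185.5325590 u
The mass defect is 185.5325590 − 183.950931 = 1.5816280 u.
E_B = 1.5816280 × 931.49 = 1473.27 MeV
Per nucleus in joules: 1473.27 MeV × 1.602e-13 J/MeV = 2.3602e-10 J
Per mole: 2.3602e-10 J × 6.022e23 mol⁻¹ = 1.4213e+14 J/mol

1.42e+11 kJ/mol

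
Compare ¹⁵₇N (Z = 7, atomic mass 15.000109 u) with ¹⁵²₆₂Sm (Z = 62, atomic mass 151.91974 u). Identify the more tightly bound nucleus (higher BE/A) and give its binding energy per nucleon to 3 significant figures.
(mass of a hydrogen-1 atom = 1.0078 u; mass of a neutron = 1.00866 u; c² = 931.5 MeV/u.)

¹⁵₇N: Σm = 7(1.0078) + 8(1.00866) = 15.12388 u; Δm = 0.123771 u; E_B = 115.29 MeV; E_B/A = 7.686 MeV
¹⁵²₆₂Sm: Σm = 62(1.0078) + 90(1.00866) = 153.26300 u; Δm = 1.34326 u; E_B = 1251.2 MeV; E_B/A = 8.232 MeV
¹⁵²₆₂Sm has the higher binding energy per nucleon, so it is the more tightly bound nucleus.

¹⁵²₆₂Sm; 8.23 MeV/nucleon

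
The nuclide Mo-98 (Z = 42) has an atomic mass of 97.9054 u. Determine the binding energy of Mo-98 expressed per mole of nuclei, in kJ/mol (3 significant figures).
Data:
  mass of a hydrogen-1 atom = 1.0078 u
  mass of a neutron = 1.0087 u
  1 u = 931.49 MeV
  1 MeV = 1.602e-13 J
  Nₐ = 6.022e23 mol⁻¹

Total constituent mass: 42 × 1.0078 + 56 × 1.0087 = 98.8148 u
Δm = 98.8148 − 97.9054 = 0.9094 u
Converting to energy: 0.9094 u × 931.49 MeV/u = 847.097 MeV
Per nucleus in joules: 847.097 MeV × 1.602e-13 J/MeV = 1.3570e-10 J
Per mole: 1.3570e-10 J × 6.022e23 mol⁻¹ = 8.1719e+13 J/mol

8.17e+10 kJ/mol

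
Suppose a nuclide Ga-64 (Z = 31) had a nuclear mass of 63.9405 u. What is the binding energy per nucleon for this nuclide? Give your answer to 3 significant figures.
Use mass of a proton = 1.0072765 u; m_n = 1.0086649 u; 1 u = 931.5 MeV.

Z = 31, so N = A − Z = 64 − 31 = 33.
Σm = 31·m_p + 33·m_n = 31.2255715 + 33.2859417 = 64.5115132 u
Mass defect Δm = 64.5115132 − 63.9405 = 0.5710132 u
Converting to energy: 0.5710132 u × 931.5 MeV/u = 531.899 MeV
Per nucleon: 531.899 / 64 = 8.311 MeV

8.31 MeV/nucleon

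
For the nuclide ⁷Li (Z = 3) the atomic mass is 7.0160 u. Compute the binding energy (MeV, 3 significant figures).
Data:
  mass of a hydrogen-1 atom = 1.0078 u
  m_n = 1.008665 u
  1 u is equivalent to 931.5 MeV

39.2 MeV

Z = 3, so N = A − Z = 7 − 3 = 4.
Σm = 3·m(¹H) + 4·m_n = 3.0234 + 4.034660 = 7.058060 u
Mass defect Δm = 7.058060 − 7.0160 = 0.042060 u
Converting to energy: 0.042060 u × 931.5 MeV/u = 39.1789 MeV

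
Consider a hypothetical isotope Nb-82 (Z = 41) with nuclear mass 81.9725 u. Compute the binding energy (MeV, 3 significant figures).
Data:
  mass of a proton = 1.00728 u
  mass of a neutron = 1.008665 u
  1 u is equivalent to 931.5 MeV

635 MeV

With 41 protons and 41 neutrons (A = 82):
Mass of separated nucleons = 41(1.00728) + 41(1.008665) = 41.29848 + 41.355265 = 82.653745 u
Δm = 82.653745 − 81.9725 = 0.681245 u
Converting to energy: 0.681245 u × 931.5 MeV/u = 634.580 MeV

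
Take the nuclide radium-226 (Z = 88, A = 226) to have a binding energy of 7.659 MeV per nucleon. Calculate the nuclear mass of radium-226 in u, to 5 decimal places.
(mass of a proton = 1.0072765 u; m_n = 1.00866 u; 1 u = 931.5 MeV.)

Total binding energy = 226 × 7.659 = 1730.934 MeV
Mass defect = 1730.934 MeV / (931.5 MeV/u) = 1.8582222 u
Constituent mass = 88(1.0072765) + 138(1.00866) = 227.8354120 u
Nuclear mass = 227.8354120 − 1.8582222 = 225.9771898 u ≈ 225.97719 u (to 5 decimal places)

225.97719 u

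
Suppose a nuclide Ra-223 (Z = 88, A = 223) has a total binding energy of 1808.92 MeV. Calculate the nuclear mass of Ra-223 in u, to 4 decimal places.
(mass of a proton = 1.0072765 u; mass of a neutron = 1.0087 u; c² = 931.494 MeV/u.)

Mass defect = 1808.92 MeV / (931.494 MeV/u) = 1.941956 u
Constituent mass = 88(1.0072765) + 135(1.0087) = 224.8148320 u
Nuclear mass = 224.8148320 − 1.941956 = 222.8728760 u ≈ 222.8729 u (to 4 decimal places)

222.8729 u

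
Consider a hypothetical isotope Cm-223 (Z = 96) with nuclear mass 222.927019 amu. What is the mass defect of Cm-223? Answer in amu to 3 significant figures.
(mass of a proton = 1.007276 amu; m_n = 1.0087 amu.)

1.88 amu

Mass of separated nucleons = 96(1.007276) + 127(1.0087) = 96.698496 + 128.1049 = 224.803396 amu
Δm = 224.803396 − 222.927019 = 1.876377 amu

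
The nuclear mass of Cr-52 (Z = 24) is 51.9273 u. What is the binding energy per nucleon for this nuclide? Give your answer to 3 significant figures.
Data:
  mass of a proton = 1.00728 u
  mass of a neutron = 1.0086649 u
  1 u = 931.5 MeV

8.78 MeV/nucleon

With 24 protons and 28 neutrons (A = 52):
Total constituent mass: 24 × 1.00728 + 28 × 1.0086649 = 52.4173372 u
Mass defect Δm = 52.4173372 − 51.9273 = 0.4900372 u
Binding energy = Δm·c² = 0.4900372 × 931.5 MeV/u = 456.470 MeV
Dividing by A = 52 gives 8.778 MeV per nucleon.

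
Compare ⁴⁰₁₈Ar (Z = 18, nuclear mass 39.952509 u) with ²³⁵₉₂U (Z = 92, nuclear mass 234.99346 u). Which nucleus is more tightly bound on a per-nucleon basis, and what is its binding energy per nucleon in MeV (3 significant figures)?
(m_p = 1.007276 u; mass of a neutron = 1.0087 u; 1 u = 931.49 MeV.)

⁴⁰₁₈Ar; 8.61 MeV/nucleon

⁴⁰₁₈Ar: Σm = 18(1.007276) + 22(1.0087) = 40.322368 u; Δm = 0.369859 u; E_B = 344.52 MeV; E_B/A = 8.613 MeV
²³⁵₉₂U: Σm = 92(1.007276) + 143(1.0087) = 236.913492 u; Δm = 1.920032 u; E_B = 1788.5 MeV; E_B/A = 7.611 MeV
⁴⁰₁₈Ar has the higher binding energy per nucleon, so it is the more tightly bound nucleus.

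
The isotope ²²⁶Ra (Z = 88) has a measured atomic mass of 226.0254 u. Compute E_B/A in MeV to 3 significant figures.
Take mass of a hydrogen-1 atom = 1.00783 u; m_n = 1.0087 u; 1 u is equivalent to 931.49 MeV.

Z = 88, so N = A − Z = 226 − 88 = 138.
Σm = 88·m(¹H) + 138·m_n = 88.68904 + 139.2006 = 227.88964 u
Δm = 227.88964 − 226.0254 = 1.86424 u
Converting to energy: 1.86424 u × 931.49 MeV/u = 1736.52 MeV
BE/A = 1736.52 MeV / 226 = 7.684 MeV/nucleon

7.68 MeV/nucleon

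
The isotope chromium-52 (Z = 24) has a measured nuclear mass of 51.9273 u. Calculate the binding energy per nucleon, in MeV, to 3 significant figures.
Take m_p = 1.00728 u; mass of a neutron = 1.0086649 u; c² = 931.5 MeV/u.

8.78 MeV/nucleon

The nucleus contains 24 protons and 52 − 24 = 28 neutrons.
Mass of separated nucleons = 24(1.00728) + 28(1.0086649) = 24.17472 + 28.2426172 = 52.4173372 u
Δm = 52.4173372 − 51.9273 = 0.4900372 u
Converting to energy: 0.4900372 u × 931.5 MeV/u = 456.470 MeV
Dividing by A = 52 gives 8.778 MeV per nucleon.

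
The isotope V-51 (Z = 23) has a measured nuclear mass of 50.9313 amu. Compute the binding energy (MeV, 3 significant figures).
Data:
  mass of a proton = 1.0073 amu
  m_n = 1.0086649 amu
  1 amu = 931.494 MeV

446 MeV

With 23 protons and 28 neutrons (A = 51):
Mass of separated nucleons = 23(1.0073) + 28(1.0086649) = 23.1679 + 28.2426172 = 51.4105172 amu
Mass defect Δm = 51.4105172 − 50.9313 = 0.4792172 amu
Converting to energy: 0.4792172 amu × 931.494 MeV/amu = 446.388 MeV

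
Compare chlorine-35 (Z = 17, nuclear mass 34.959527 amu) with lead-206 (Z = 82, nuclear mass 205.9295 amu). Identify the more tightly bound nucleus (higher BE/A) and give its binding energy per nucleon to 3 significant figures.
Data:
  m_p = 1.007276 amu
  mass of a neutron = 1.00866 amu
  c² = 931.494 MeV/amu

chlorine-35: Σm = 17(1.007276) + 18(1.00866) = 35.279572 amu; Δm = 0.320045 amu; E_B = 298.12 MeV; E_B/A = 8.518 MeV
lead-206: Σm = 82(1.007276) + 124(1.00866) = 207.670472 amu; Δm = 1.740972 amu; E_B = 1621.7 MeV; E_B/A = 7.872 MeV
chlorine-35 has the higher binding energy per nucleon, so it is the more tightly bound nucleus.

chlorine-35; 8.52 MeV/nucleon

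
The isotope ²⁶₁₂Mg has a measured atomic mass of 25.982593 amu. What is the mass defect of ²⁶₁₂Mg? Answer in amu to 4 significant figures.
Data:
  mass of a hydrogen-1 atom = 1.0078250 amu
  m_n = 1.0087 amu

Z = 12, so N = A − Z = 26 − 12 = 14.
Σm = 12·m(¹H) + 14·m_n = 12.0939000 + 14.1218 = 26.2157000 amu
Δm = 26.2157000 − 25.982593 = 0.2331070 amu

0.2331 amu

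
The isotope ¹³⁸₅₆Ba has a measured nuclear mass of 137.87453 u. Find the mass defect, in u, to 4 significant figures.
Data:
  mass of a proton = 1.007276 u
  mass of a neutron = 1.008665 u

1.243 u

Mass of separated nucleons = 56(1.007276) + 82(1.008665) = 56.407456 + 82.710530 = 139.117986 u
Δm = 139.117986 − 137.87453 = 1.243456 u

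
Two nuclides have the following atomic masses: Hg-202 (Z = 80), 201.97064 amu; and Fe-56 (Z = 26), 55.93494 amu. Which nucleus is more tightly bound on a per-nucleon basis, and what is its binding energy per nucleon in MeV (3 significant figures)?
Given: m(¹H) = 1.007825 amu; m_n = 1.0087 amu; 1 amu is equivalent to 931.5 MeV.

Fe-56; 8.81 MeV/nucleon

Hg-202: Σm = 80(1.007825) + 122(1.0087) = 203.687400 amu; Δm = 1.716760 amu; E_B = 1599.2 MeV; E_B/A = 7.917 MeV
Fe-56: Σm = 26(1.007825) + 30(1.0087) = 56.464450 amu; Δm = 0.529510 amu; E_B = 493.24 MeV; E_B/A = 8.808 MeV
Fe-56 has the higher binding energy per nucleon, so it is the more tightly bound nucleus.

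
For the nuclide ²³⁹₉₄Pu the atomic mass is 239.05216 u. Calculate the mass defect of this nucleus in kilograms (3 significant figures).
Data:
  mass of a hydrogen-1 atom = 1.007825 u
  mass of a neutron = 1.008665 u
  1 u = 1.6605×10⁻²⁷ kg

Total constituent mass: 94 × 1.007825 + 145 × 1.008665 = 240.991975 u
The mass defect is 240.991975 − 239.05216 = 1.939815 u.
In SI units: 1.939815 u × 1.6605×10⁻²⁷ kg/u = 3.2211e-27 kg

3.22e-27 kg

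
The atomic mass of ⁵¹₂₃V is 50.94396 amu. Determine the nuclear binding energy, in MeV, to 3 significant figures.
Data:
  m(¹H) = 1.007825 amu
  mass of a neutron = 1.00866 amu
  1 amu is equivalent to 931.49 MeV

Z = 23, so N = A − Z = 51 − 23 = 28.
Total constituent mass: 23 × 1.007825 + 28 × 1.00866 = 51.422455 amu
Mass defect Δm = 51.422455 − 50.94396 = 0.478495 amu
Binding energy = Δm·c² = 0.478495 × 931.49 MeV/amu = 445.713 MeV

446 MeV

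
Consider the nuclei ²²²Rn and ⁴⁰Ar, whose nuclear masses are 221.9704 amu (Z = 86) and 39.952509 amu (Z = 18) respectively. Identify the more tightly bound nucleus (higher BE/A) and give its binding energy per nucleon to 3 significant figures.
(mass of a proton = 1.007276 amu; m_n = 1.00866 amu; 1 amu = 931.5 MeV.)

²²²Rn: Σm = 86(1.007276) + 136(1.00866) = 223.803496 amu; Δm = 1.833096 amu; E_B = 1707.53 MeV; E_B/A = 7.692 MeV
⁴⁰Ar: Σm = 18(1.007276) + 22(1.00866) = 40.321488 amu; Δm = 0.368979 amu; E_B = 343.70 MeV; E_B/A = 8.593 MeV
⁴⁰Ar has the higher binding energy per nucleon, so it is the more tightly bound nucleus.

⁴⁰Ar; 8.59 MeV/nucleon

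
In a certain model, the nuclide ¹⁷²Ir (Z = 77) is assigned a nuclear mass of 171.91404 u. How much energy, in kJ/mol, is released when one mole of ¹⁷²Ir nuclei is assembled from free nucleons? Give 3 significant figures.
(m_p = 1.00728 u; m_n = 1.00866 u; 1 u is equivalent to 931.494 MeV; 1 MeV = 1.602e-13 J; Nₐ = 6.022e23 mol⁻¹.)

The nucleus contains 77 protons and 172 − 77 = 95 neutrons.
Mass of separated nucleons = 77(1.00728) + 95(1.00866) = 77.56056 + 95.82270 = 173.38326 u
The mass defect is 173.38326 − 171.91404 = 1.46922 u.
Binding energy = Δm·c² = 1.46922 × 931.494 MeV/u = 1368.57 MeV
Per nucleus in joules: 1368.57 MeV × 1.602e-13 J/MeV = 2.1924e-10 J
Per mole: 2.1924e-10 J × 6.022e23 mol⁻¹ = 1.3203e+14 J/mol

1.32e+11 kJ/mol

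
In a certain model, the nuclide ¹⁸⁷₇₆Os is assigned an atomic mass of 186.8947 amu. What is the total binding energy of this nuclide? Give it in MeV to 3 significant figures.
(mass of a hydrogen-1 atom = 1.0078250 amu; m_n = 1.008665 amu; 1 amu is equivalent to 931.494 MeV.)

1550 MeV

With 76 protons and 111 neutrons (A = 187):
Total constituent mass: 76 × 1.0078250 + 111 × 1.008665 = 188.5565150 amu
The mass defect is 188.5565150 − 186.8947 = 1.6618150 amu.
Converting to energy: 1.6618150 amu × 931.494 MeV/amu = 1547.97 MeV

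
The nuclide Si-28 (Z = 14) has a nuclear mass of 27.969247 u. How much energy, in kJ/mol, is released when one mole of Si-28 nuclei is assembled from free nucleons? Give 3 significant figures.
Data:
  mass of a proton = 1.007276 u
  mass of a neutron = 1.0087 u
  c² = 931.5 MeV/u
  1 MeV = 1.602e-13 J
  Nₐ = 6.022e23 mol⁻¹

Z = 14, so N = A − Z = 28 − 14 = 14.
Mass of separated nucleons = 14(1.007276) + 14(1.0087) = 14.101864 + 14.1218 = 28.223664 u
The mass defect is 28.223664 − 27.969247 = 0.254417 u.
Converting to energy: 0.254417 u × 931.5 MeV/u = 236.989 MeV
Per nucleus in joules: 236.989 MeV × 1.602e-13 J/MeV = 3.7966e-11 J
Per mole: 3.7966e-11 J × 6.022e23 mol⁻¹ = 2.2863e+13 J/mol

2.29e+10 kJ/mol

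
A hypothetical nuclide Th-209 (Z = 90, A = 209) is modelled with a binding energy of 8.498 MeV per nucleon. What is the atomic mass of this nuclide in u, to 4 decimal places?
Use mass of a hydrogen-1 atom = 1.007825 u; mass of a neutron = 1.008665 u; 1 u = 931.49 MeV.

Total binding energy = 209 × 8.498 = 1776.082 MeV
Mass defect = 1776.082 MeV / (931.49 MeV/u) = 1.906711 u
Constituent mass = 90(1.007825) + 119(1.008665) = 210.735385 u
Atomic mass = 210.735385 − 1.906711 = 208.828674 u ≈ 208.8287 u (to 4 decimal places)

208.8287 u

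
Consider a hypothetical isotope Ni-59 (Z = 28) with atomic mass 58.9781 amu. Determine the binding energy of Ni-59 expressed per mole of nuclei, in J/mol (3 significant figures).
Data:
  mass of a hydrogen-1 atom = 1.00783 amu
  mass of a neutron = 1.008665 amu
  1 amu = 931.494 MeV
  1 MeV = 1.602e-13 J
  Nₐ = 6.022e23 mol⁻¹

Total constituent mass: 28 × 1.00783 + 31 × 1.008665 = 59.487855 amu
Δm = 59.487855 − 58.9781 = 0.509755 amu
E_B = 0.509755 × 931.494 = 474.834 MeV
Per nucleus in joules: 474.834 MeV × 1.602e-13 J/MeV = 7.6068e-11 J
Per mole: 7.6068e-11 J × 6.022e23 mol⁻¹ = 4.5808e+13 J/mol

4.58e+13 J/mol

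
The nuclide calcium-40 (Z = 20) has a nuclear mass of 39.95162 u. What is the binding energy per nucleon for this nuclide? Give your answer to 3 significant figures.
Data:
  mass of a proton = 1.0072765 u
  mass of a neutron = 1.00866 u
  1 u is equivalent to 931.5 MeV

The nucleus contains 20 protons and 40 − 20 = 20 neutrons.
Total constituent mass: 20 × 1.0072765 + 20 × 1.00866 = 40.3187300 u
Δm = 40.3187300 − 39.95162 = 0.3671100 u
Binding energy = Δm·c² = 0.3671100 × 931.5 MeV/u = 341.963 MeV
BE/A = 341.963 MeV / 40 = 8.549 MeV/nucleon

8.55 MeV/nucleon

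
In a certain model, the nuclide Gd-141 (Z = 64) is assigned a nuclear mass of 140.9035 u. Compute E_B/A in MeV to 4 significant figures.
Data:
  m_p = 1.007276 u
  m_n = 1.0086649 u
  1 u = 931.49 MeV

8.122 MeV/nucleon

Z = 64, so N = A − Z = 141 − 64 = 77.
Σm = 64·m_p + 77·m_n = 64.465664 + 77.6671973 = 142.1328613 u
Mass defect Δm = 142.1328613 − 140.9035 = 1.2293613 u
Binding energy = Δm·c² = 1.2293613 × 931.49 MeV/u = 1145.14 MeV
Per nucleon: 1145.14 / 141 = 8.122 MeV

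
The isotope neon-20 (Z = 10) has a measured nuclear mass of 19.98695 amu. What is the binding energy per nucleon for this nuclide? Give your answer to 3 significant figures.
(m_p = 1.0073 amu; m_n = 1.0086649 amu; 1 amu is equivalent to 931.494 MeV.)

8.04 MeV/nucleon

With 10 protons and 10 neutrons (A = 20):
Σm = 10·m_p + 10·m_n = 10.0730 + 10.0866490 = 20.1596490 amu
Δm = 20.1596490 − 19.98695 = 0.1726990 amu
Binding energy = Δm·c² = 0.1726990 × 931.494 MeV/amu = 160.868 MeV
Per nucleon: 160.868 / 20 = 8.043 MeV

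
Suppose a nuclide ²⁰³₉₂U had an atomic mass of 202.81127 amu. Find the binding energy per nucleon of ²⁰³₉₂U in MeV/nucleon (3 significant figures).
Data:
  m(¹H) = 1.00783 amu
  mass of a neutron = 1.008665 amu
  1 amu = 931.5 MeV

8.58 MeV/nucleon

Σm = 92·m(¹H) + 111·m_n = 92.72036 + 111.961815 = 204.682175 amu
The mass defect is 204.682175 − 202.81127 = 1.870905 amu.
Converting to energy: 1.870905 amu × 931.5 MeV/amu = 1742.748 MeV
BE/A = 1742.748 MeV / 203 = 8.58497 MeV/nucleon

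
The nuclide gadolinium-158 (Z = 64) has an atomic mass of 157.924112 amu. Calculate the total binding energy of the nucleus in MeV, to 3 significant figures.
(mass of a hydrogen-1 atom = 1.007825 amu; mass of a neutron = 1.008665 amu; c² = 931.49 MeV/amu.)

1300 MeV

The nucleus contains 64 protons and 158 − 64 = 94 neutrons.
Mass of separated nucleons = 64(1.007825) + 94(1.008665) = 64.500800 + 94.814510 = 159.315310 amu
The mass defect is 159.315310 − 157.924112 = 1.391198 amu.
E_B = 1.391198 × 931.49 = 1295.89 MeV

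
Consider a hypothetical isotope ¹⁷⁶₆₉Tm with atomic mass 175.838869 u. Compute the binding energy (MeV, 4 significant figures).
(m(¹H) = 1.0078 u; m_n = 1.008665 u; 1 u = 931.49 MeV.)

1515 MeV

Total constituent mass: 69 × 1.0078 + 107 × 1.008665 = 177.465355 u
Mass defect Δm = 177.465355 − 175.838869 = 1.626486 u
E_B = 1.626486 × 931.49 = 1515.06 MeV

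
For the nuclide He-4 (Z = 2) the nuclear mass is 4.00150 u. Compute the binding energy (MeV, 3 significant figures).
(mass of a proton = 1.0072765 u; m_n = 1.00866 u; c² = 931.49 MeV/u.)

Mass of separated nucleons = 2(1.0072765) + 2(1.00866) = 2.0145530 + 2.01732 = 4.0318730 u
Δm = 4.0318730 − 4.00150 = 0.0303730 u
E_B = 0.0303730 × 931.49 = 28.2921 MeV

28.3 MeV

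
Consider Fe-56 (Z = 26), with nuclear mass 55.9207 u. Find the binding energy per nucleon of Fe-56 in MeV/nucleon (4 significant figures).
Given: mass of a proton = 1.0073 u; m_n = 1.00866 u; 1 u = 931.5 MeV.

8.798 MeV/nucleon

With 26 protons and 30 neutrons (A = 56):
Mass of separated nucleons = 26(1.0073) + 30(1.00866) = 26.1898 + 30.25980 = 56.44960 u
The mass defect is 56.44960 − 55.9207 = 0.52890 u.
Binding energy = Δm·c² = 0.52890 × 931.5 MeV/u = 492.670 MeV
BE/A = 492.670 MeV / 56 = 8.798 MeV/nucleon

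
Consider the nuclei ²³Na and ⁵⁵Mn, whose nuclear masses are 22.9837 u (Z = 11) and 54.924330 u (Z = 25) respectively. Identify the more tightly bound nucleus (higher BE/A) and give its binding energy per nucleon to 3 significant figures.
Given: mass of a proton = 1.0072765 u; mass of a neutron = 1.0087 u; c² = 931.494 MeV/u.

⁵⁵Mn; 8.78 MeV/nucleon

²³Na: Σm = 11(1.0072765) + 12(1.0087) = 23.1844415 u; Δm = 0.2007415 u; E_B = 186.99 MeV; E_B/A = 8.130 MeV
⁵⁵Mn: Σm = 25(1.0072765) + 30(1.0087) = 55.4429125 u; Δm = 0.5185825 u; E_B = 483.06 MeV; E_B/A = 8.783 MeV
⁵⁵Mn has the higher binding energy per nucleon, so it is the more tightly bound nucleus.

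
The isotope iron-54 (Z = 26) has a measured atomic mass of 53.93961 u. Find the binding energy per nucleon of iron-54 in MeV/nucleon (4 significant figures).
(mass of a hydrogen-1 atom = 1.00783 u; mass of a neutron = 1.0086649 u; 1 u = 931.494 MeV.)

8.739 MeV/nucleon

Mass of separated nucleons = 26(1.00783) + 28(1.0086649) = 26.20358 + 28.2426172 = 54.4461972 u
Δm = 54.4461972 − 53.93961 = 0.5065872 u
Converting to energy: 0.5065872 u × 931.494 MeV/u = 471.883 MeV
Per nucleon: 471.883 / 54 = 8.739 MeV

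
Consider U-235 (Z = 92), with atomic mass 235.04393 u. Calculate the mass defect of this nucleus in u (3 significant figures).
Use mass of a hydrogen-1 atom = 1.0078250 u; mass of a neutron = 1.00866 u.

Σm = 92·m(¹H) + 143·m_n = 92.7199000 + 144.23838 = 236.9582800 u
Δm = 236.9582800 − 235.04393 = 1.9143500 u

1.91 u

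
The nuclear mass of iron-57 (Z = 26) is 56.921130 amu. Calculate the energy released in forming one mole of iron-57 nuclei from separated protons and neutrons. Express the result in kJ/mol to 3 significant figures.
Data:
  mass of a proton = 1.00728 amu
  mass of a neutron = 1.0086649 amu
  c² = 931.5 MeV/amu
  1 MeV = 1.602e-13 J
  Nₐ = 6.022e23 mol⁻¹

Z = 26, so N = A − Z = 57 − 26 = 31.
Σm = 26·m_p + 31·m_n = 26.18928 + 31.2686119 = 57.4578919 amu
Mass defect Δm = 57.4578919 − 56.921130 = 0.5367619 amu
E_B = 0.5367619 × 931.5 = 499.994 MeV
Per nucleus in joules: 499.994 MeV × 1.602e-13 J/MeV = 8.0099e-11 J
Per mole: 8.0099e-11 J × 6.022e23 mol⁻¹ = 4.8236e+13 J/mol

4.82e+10 kJ/mol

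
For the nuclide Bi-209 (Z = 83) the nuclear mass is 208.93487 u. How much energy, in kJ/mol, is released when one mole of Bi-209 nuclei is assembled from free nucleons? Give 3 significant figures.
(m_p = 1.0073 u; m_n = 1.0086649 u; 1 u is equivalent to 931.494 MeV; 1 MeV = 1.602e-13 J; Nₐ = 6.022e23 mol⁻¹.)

1.58e+11 kJ/mol

Total constituent mass: 83 × 1.0073 + 126 × 1.0086649 = 210.6976774 u
Mass defect Δm = 210.6976774 − 208.93487 = 1.7628074 u
E_B = 1.7628074 × 931.494 = 1642.04 MeV
Per nucleus in joules: 1642.04 MeV × 1.602e-13 J/MeV = 2.6305e-10 J
Per mole: 2.6305e-10 J × 6.022e23 mol⁻¹ = 1.5841e+14 J/mol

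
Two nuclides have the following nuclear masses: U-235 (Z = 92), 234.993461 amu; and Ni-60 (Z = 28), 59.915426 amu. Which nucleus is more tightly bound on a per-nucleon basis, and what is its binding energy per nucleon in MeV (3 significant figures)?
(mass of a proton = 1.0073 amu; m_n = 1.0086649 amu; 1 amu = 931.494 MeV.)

Ni-60; 8.79 MeV/nucleon

U-235: Σm = 92(1.0073) + 143(1.0086649) = 236.9106807 amu; Δm = 1.9172197 amu; E_B = 1785.88 MeV; E_B/A = 7.599 MeV
Ni-60: Σm = 28(1.0073) + 32(1.0086649) = 60.4816768 amu; Δm = 0.5662508 amu; E_B = 527.46 MeV; E_B/A = 8.791 MeV
Ni-60 has the higher binding energy per nucleon, so it is the more tightly bound nucleus.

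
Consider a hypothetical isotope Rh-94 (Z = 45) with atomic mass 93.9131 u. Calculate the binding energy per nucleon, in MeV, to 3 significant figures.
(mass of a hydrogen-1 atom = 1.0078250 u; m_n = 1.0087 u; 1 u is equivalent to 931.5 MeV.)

8.58 MeV/nucleon

Z = 45, so N = A − Z = 94 − 45 = 49.
Total constituent mass: 45 × 1.0078250 + 49 × 1.0087 = 94.7784250 u
Δm = 94.7784250 − 93.9131 = 0.8653250 u
Converting to energy: 0.8653250 u × 931.5 MeV/u = 806.050 MeV
Dividing by A = 94 gives 8.575 MeV per nucleon.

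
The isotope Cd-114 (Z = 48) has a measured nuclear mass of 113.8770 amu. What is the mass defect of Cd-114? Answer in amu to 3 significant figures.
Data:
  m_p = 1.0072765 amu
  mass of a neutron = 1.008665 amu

1.04 amu

Z = 48, so N = A − Z = 114 − 48 = 66.
Σm = 48·m_p + 66·m_n = 48.3492720 + 66.571890 = 114.9211620 amu
Mass defect Δm = 114.9211620 − 113.8770 = 1.0441620 amu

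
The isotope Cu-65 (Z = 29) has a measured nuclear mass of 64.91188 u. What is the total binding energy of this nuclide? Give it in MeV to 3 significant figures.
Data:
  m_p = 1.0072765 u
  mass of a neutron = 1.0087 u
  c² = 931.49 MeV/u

Σm = 29·m_p + 36·m_n = 29.2110185 + 36.3132 = 65.5242185 u
The mass defect is 65.5242185 − 64.91188 = 0.6123385 u.
Converting to energy: 0.6123385 u × 931.49 MeV/u = 570.387 MeV

570 MeV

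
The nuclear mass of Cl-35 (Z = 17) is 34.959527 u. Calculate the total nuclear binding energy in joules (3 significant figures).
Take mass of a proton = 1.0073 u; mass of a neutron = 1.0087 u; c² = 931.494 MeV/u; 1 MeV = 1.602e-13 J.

4.79e-11 J

With 17 protons and 18 neutrons (A = 35):
Σm = 17·m_p + 18·m_n = 17.1241 + 18.1566 = 35.2807 u
Δm = 35.2807 − 34.959527 = 0.321173 u
E_B = 0.321173 × 931.494 = 299.171 MeV
In joules: 299.171 MeV × 1.602e-13 J/MeV = 4.7927e-11 J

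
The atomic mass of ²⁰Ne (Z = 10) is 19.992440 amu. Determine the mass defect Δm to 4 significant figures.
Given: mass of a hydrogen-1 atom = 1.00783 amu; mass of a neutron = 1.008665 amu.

With 10 protons and 10 neutrons (A = 20):
Mass of separated nucleons = 10(1.00783) + 10(1.008665) = 10.07830 + 10.086650 = 20.164950 amu
The mass defect is 20.164950 − 19.992440 = 0.172510 amu.

0.1725 amu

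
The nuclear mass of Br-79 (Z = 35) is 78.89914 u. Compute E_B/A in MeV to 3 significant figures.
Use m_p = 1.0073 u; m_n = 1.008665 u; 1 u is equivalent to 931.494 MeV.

Z = 35, so N = A − Z = 79 − 35 = 44.
Total constituent mass: 35 × 1.0073 + 44 × 1.008665 = 79.636760 u
Mass defect Δm = 79.636760 − 78.89914 = 0.737620 u
Converting to energy: 0.737620 u × 931.494 MeV/u = 687.089 MeV
Dividing by A = 79 gives 8.697 MeV per nucleon.

8.70 MeV/nucleon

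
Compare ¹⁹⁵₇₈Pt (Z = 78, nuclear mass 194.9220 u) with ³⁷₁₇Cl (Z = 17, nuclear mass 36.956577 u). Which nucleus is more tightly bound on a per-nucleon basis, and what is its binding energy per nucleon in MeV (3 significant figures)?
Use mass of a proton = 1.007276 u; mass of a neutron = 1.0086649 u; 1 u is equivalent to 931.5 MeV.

¹⁹⁵₇₈Pt: Σm = 78(1.007276) + 117(1.0086649) = 196.5813213 u; Δm = 1.6593213 u; E_B = 1545.66 MeV; E_B/A = 7.926 MeV
³⁷₁₇Cl: Σm = 17(1.007276) + 20(1.0086649) = 37.2969900 u; Δm = 0.3404130 u; E_B = 317.09 MeV; E_B/A = 8.570 MeV
³⁷₁₇Cl has the higher binding energy per nucleon, so it is the more tightly bound nucleus.

³⁷₁₇Cl; 8.57 MeV/nucleon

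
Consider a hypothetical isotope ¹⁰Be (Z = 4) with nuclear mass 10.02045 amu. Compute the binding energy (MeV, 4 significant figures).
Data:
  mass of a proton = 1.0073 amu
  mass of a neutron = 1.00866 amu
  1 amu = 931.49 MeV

56.55 MeV

Mass of separated nucleons = 4(1.0073) + 6(1.00866) = 4.0292 + 6.05196 = 10.08116 amu
Mass defect Δm = 10.08116 − 10.02045 = 0.06071 amu
Binding energy = Δm·c² = 0.06071 × 931.49 MeV/amu = 56.5508 MeV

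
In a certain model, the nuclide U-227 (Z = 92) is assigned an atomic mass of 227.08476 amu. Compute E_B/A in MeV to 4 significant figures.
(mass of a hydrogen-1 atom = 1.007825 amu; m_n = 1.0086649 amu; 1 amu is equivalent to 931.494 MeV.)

7.406 MeV/nucleon

Σm = 92·m(¹H) + 135·m_n = 92.719900 + 136.1697615 = 228.8896615 amu
Δm = 228.8896615 − 227.08476 = 1.8049015 amu
E_B = 1.8049015 × 931.494 = 1681.25 MeV
Per nucleon: 1681.25 / 227 = 7.406 MeV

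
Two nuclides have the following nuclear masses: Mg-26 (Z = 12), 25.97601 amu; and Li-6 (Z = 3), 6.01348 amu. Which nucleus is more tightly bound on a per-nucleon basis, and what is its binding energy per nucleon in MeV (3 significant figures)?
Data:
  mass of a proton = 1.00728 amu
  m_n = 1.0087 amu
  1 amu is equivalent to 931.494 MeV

Mg-26: Σm = 12(1.00728) + 14(1.0087) = 26.20916 amu; Δm = 0.23315 amu; E_B = 217.18 MeV; E_B/A = 8.353 MeV
Li-6: Σm = 3(1.00728) + 3(1.0087) = 6.04794 amu; Δm = 0.03446 amu; E_B = 32.099 MeV; E_B/A = 5.350 MeV
Mg-26 has the higher binding energy per nucleon, so it is the more tightly bound nucleus.

Mg-26; 8.35 MeV/nucleon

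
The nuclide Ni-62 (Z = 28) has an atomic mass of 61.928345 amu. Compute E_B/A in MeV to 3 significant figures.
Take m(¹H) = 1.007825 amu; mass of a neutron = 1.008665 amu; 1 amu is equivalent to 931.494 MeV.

Σm = 28·m(¹H) + 34·m_n = 28.219100 + 34.294610 = 62.513710 amu
The mass defect is 62.513710 − 61.928345 = 0.585365 amu.
Binding energy = Δm·c² = 0.585365 × 931.494 MeV/amu = 545.264 MeV
BE/A = 545.264 MeV / 62 = 8.7946 MeV/nucleon

8.79 MeV/nucleon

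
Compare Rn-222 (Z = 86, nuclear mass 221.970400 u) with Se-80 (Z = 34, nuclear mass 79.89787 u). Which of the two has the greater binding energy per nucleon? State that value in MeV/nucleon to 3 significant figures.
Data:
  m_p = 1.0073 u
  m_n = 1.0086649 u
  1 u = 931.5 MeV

Se-80; 8.72 MeV/nucleon

Rn-222: Σm = 86(1.0073) + 136(1.0086649) = 223.8062264 u; Δm = 1.8358264 u; E_B = 1710.1 MeV; E_B/A = 7.703 MeV
Se-80: Σm = 34(1.0073) + 46(1.0086649) = 80.6467854 u; Δm = 0.7489154 u; E_B = 697.61 MeV; E_B/A = 8.720 MeV
Se-80 has the higher binding energy per nucleon, so it is the more tightly bound nucleus.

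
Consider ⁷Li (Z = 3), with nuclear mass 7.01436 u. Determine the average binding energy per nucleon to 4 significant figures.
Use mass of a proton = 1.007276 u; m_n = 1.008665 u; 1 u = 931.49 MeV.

5.606 MeV/nucleon

Σm = 3·m_p + 4·m_n = 3.021828 + 4.034660 = 7.056488 u
Δm = 7.056488 − 7.01436 = 0.042128 u
Converting to energy: 0.042128 u × 931.49 MeV/u = 39.2418 MeV
Per nucleon: 39.2418 / 7 = 5.606 MeV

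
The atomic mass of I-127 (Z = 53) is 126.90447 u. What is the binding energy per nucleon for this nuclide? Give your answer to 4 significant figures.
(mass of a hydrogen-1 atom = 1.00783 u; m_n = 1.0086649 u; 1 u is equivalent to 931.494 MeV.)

8.447 MeV/nucleon

Z = 53, so N = A − Z = 127 − 53 = 74.
Σm = 53·m(¹H) + 74·m_n = 53.41499 + 74.6412026 = 128.0561926 u
Mass defect Δm = 128.0561926 − 126.90447 = 1.1517226 u
Binding energy = Δm·c² = 1.1517226 × 931.494 MeV/u = 1072.82 MeV
Dividing by A = 127 gives 8.447 MeV per nucleon.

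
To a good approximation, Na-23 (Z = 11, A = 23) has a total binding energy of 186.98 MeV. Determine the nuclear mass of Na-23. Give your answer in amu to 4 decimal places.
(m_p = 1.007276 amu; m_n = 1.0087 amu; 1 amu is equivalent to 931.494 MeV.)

22.9837 amu

Mass defect = 186.98 MeV / (931.494 MeV/amu) = 0.200731 amu
Constituent mass = 11(1.007276) + 12(1.0087) = 23.184436 amu
Nuclear mass = 23.184436 − 0.200731 = 22.983705 amu ≈ 22.9837 amu (to 4 decimal places)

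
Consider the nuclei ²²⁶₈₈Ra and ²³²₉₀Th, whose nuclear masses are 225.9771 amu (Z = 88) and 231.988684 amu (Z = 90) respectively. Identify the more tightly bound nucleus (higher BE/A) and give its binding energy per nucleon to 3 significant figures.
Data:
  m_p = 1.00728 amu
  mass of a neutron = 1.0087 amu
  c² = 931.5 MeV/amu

²²⁶₈₈Ra; 7.68 MeV/nucleon

²²⁶₈₈Ra: Σm = 88(1.00728) + 138(1.0087) = 227.84124 amu; Δm = 1.86414 amu; E_B = 1736.4 MeV; E_B/A = 7.683 MeV
²³²₉₀Th: Σm = 90(1.00728) + 142(1.0087) = 233.89060 amu; Δm = 1.901916 amu; E_B = 1771.6 MeV; E_B/A = 7.636 MeV
²²⁶₈₈Ra has the higher binding energy per nucleon, so it is the more tightly bound nucleus.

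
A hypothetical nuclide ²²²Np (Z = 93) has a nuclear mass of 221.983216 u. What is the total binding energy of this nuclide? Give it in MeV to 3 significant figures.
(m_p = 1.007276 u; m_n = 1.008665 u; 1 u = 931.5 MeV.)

Z = 93, so N = A − Z = 222 − 93 = 129.
Total constituent mass: 93 × 1.007276 + 129 × 1.008665 = 223.794453 u
Mass defect Δm = 223.794453 − 221.983216 = 1.811237 u
Binding energy = Δm·c² = 1.811237 × 931.5 MeV/u = 1687.17 MeV

1690 MeV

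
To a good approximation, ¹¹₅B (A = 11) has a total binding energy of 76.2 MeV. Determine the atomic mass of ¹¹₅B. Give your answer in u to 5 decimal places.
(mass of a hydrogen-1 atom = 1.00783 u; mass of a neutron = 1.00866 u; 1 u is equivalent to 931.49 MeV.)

11.00931 u

Mass defect = 76.2 MeV / (931.49 MeV/u) = 0.0818044 u
Constituent mass = 5(1.00783) + 6(1.00866) = 11.09111 u
Atomic mass = 11.09111 − 0.0818044 = 11.0093056 u ≈ 11.00931 u (to 5 decimal places)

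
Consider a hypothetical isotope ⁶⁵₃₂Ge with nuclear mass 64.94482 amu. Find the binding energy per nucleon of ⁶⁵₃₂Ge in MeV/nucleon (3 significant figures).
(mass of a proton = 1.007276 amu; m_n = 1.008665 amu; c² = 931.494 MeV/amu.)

8.23 MeV/nucleon

Total constituent mass: 32 × 1.007276 + 33 × 1.008665 = 65.518777 amu
The mass defect is 65.518777 − 64.94482 = 0.573957 amu.
Binding energy = Δm·c² = 0.573957 × 931.494 MeV/amu = 534.638 MeV
Per nucleon: 534.638 / 65 = 8.225 MeV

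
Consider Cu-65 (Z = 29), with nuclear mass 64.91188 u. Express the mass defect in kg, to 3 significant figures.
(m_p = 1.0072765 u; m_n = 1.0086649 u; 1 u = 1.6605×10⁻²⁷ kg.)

Total constituent mass: 29 × 1.0072765 + 36 × 1.0086649 = 65.5229549 u
The mass defect is 65.5229549 − 64.91188 = 0.6110749 u.
In SI units: 0.6110749 u × 1.6605×10⁻²⁷ kg/u = 1.0147e-27 kg

1.01e-27 kg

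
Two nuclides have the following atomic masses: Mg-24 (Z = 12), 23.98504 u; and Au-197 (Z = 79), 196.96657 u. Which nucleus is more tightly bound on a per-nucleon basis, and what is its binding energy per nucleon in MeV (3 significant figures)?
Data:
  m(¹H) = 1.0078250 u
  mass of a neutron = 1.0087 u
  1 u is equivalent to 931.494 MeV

Mg-24; 8.28 MeV/nucleon

Mg-24: Σm = 12(1.0078250) + 12(1.0087) = 24.1983000 u; Δm = 0.2132600 u; E_B = 198.65 MeV; E_B/A = 8.277 MeV
Au-197: Σm = 79(1.0078250) + 118(1.0087) = 198.6447750 u; Δm = 1.6782050 u; E_B = 1563.2 MeV; E_B/A = 7.935 MeV
Mg-24 has the higher binding energy per nucleon, so it is the more tightly bound nucleus.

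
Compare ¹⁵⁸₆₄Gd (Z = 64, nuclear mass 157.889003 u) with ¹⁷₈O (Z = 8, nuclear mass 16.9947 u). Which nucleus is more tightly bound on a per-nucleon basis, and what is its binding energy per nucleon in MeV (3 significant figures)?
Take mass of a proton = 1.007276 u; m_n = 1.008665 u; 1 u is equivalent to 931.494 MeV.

¹⁵⁸₆₄Gd; 8.20 MeV/nucleon

¹⁵⁸₆₄Gd: Σm = 64(1.007276) + 94(1.008665) = 159.280174 u; Δm = 1.391171 u; E_B = 1295.9 MeV; E_B/A = 8.202 MeV
¹⁷₈O: Σm = 8(1.007276) + 9(1.008665) = 17.136193 u; Δm = 0.141493 u; E_B = 131.80 MeV; E_B/A = 7.753 MeV
¹⁵⁸₆₄Gd has the higher binding energy per nucleon, so it is the more tightly bound nucleus.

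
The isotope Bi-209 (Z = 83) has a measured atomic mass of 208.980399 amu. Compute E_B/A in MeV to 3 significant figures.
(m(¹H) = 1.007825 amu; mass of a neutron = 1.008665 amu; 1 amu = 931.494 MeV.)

Mass of separated nucleons = 83(1.007825) + 126(1.008665) = 83.649475 + 127.091790 = 210.741265 amu
Δm = 210.741265 − 208.980399 = 1.760866 amu
Converting to energy: 1.760866 amu × 931.494 MeV/amu = 1640.24 MeV
Per nucleon: 1640.24 / 209 = 7.848 MeV

7.85 MeV/nucleon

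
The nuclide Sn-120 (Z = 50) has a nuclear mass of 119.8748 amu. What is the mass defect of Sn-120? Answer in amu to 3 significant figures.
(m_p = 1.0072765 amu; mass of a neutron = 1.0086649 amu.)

1.10 amu

Z = 50, so N = A − Z = 120 − 50 = 70.
Mass of separated nucleons = 50(1.0072765) + 70(1.0086649) = 50.3638250 + 70.6065430 = 120.9703680 amu
Δm = 120.9703680 − 119.8748 = 1.0955680 amu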